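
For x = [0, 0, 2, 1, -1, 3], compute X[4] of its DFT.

X[4] = Σ(n=0 to 5) x[n] · ω_6^(4n) where ω_6 = e^(-2πi/6)
= (0)·ω_6^0 + (0)·ω_6^4 + (2)·ω_6^8 + (1)·ω_6^12 + (-1)·ω_6^16 + (3)·ω_6^20

X[4] = -1.0000-5.1962i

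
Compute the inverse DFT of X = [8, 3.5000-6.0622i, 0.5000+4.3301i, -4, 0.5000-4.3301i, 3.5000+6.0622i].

x[n] = (1/6) Σ(k=0 to 5) X[k] · e^(2πikn/6)

Computing each x[n]:
x[0] = 2
x[1] = 3
x[2] = 3
x[3] = 1
x[4] = -3
x[5] = 2

x = [2, 3, 3, 1, -3, 2]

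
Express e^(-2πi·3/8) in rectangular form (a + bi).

ω_8^3 = e^(-2πi·3/8)
= cos(-2π·3/8) + i·sin(-2π·3/8)
= cos(-6π/8) + i·sin(-6π/8)

ω_8^3 = cos(-6π/8) + i·sin(-6π/8) = -0.7071-0.7071i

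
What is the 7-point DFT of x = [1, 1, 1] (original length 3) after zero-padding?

Original 3-point DFT: [3, 0, 0]
Zero-padded 7-point DFT provides frequency interpolation.

DFT_7([x, 0, ...]) = [3, 1.4010-1.7568i, -0.1235-0.5410i, 0.7225+0.3479i, 0.7225-0.3479i, -0.1235+0.5410i, 1.4010+1.7568i]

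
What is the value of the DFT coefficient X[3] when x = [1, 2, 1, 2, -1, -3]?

X[3] = Σ(n=0 to 5) x[n] · ω_6^(3n) where ω_6 = e^(-2πi/6)
= (1)·ω_6^0 + (2)·ω_6^3 + (1)·ω_6^6 + (2)·ω_6^9 + (-1)·ω_6^12 + (-3)·ω_6^15

X[3] = 0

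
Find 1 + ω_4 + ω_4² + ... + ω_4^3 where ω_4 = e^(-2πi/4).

Sum of all nth roots of unity equals 0 for n > 1 (geometric series with r ≠ 1).

0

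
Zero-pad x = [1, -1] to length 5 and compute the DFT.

Original 2-point DFT: [0, 2]
Zero-padded 5-point DFT provides frequency interpolation.

DFT_5([x, 0, ...]) = [0, 0.6910+0.9511i, 1.8090+0.5878i, 1.8090-0.5878i, 0.6910-0.9511i]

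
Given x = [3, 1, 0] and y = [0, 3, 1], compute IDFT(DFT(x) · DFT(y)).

(x ⊛ y)[n] = Σ(m=0 to 2) x[m] · y[(n-m) mod 3]

Computing each output sample:
(x ⊛ y)[0] = 1
(x ⊛ y)[1] = 9
(x ⊛ y)[2] = 6

x ⊛ y = [1, 9, 6]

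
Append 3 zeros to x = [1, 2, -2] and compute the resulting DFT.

Original 3-point DFT: [1, 1.0000-3.4641i, 1.0000+3.4641i]
Zero-padded 6-point DFT provides frequency interpolation.

DFT_6([x, 0, ...]) = [1, 3, 1.0000-3.4641i, -3, 1.0000+3.4641i, 3]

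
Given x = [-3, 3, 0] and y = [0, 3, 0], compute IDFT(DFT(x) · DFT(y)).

(x ⊛ y)[n] = Σ(m=0 to 2) x[m] · y[(n-m) mod 3]

Computing each output sample:
(x ⊛ y)[0] = 0
(x ⊛ y)[1] = -9
(x ⊛ y)[2] = 9

x ⊛ y = [0, -9, 9]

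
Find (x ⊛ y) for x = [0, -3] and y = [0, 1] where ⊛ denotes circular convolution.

(x ⊛ y)[n] = Σ(m=0 to 1) x[m] · y[(n-m) mod 2]

Computing each output sample:
(x ⊛ y)[0] = -3
(x ⊛ y)[1] = 0

x ⊛ y = [-3, 0]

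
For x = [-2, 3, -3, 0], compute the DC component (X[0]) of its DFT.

X[0] = Σ(n=0 to 3) x[n] · ω_4^0 = Σ x[n]
= (-2) + (3) + (-3) + (0)

X[0] = -2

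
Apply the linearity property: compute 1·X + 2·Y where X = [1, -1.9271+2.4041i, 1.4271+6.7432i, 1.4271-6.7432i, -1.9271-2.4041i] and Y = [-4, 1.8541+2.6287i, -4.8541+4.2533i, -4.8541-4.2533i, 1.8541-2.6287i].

By linearity: DFT(1x + 2y) = 1·DFT(x) + 2·DFT(y)
= 1·[1, -1.9271+2.4041i, 1.4271+6.7432i, 1.4271-6.7432i, -1.9271-2.4041i] + 2·[-4, 1.8541+2.6287i, -4.8541+4.2533i, -4.8541-4.2533i, 1.8541-2.6287i]

Computing element-wise:
Z[0] = 1·(1) + 2·(-4) = -7
Z[1] = 1·(-1.9271+2.4041i) + 2·(1.8541+2.6287i) = 1.7811+7.6615i
Z[2] = 1·(1.4271+6.7432i) + 2·(-4.8541+4.2533i) = -8.2811+15.2498i
Z[3] = 1·(1.4271-6.7432i) + 2·(-4.8541-4.2533i) = -8.2811-15.2498i
Z[4] = 1·(-1.9271-2.4041i) + 2·(1.8541-2.6287i) = 1.7811-7.6615i

DFT(1x + 2y) = 1·X + 2·Y = [-7, 1.7811+7.6615i, -8.2811+15.2498i, -8.2811-15.2498i, 1.7811-7.6615i]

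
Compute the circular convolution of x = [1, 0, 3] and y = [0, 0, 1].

(x ⊛ y)[n] = Σ(m=0 to 2) x[m] · y[(n-m) mod 3]

Computing each output sample:
(x ⊛ y)[0] = 0
(x ⊛ y)[1] = 3
(x ⊛ y)[2] = 1

x ⊛ y = [0, 3, 1]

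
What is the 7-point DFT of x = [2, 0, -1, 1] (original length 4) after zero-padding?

Original 4-point DFT: [2, 3+1i, 0, 3-1i]
Zero-padded 7-point DFT provides frequency interpolation.

DFT_7([x, 0, ...]) = [2, 1.3216+0.5410i, 3.5245+0.3479i, 1.1540-1.7568i, 1.1540+1.7568i, 3.5245-0.3479i, 1.3216-0.5410i]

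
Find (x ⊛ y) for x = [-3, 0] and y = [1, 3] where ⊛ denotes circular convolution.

(x ⊛ y)[n] = Σ(m=0 to 1) x[m] · y[(n-m) mod 2]

Computing each output sample:
(x ⊛ y)[0] = -3
(x ⊛ y)[1] = -9

x ⊛ y = [-3, -9]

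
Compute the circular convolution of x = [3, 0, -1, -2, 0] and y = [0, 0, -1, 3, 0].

(x ⊛ y)[n] = Σ(m=0 to 4) x[m] · y[(n-m) mod 5]

Computing each output sample:
(x ⊛ y)[0] = -1
(x ⊛ y)[1] = -6
(x ⊛ y)[2] = -3
(x ⊛ y)[3] = 9
(x ⊛ y)[4] = 1

x ⊛ y = [-1, -6, -3, 9, 1]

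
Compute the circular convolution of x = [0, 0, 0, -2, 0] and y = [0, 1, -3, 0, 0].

(x ⊛ y)[n] = Σ(m=0 to 4) x[m] · y[(n-m) mod 5]

Computing each output sample:
(x ⊛ y)[0] = 6
(x ⊛ y)[1] = 0
(x ⊛ y)[2] = 0
(x ⊛ y)[3] = 0
(x ⊛ y)[4] = -2

x ⊛ y = [6, 0, 0, 0, -2]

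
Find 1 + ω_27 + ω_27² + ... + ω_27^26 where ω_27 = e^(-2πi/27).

Sum of all nth roots of unity equals 0 for n > 1 (geometric series with r ≠ 1).

0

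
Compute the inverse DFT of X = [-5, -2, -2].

x[n] = (1/3) Σ(k=0 to 2) X[k] · e^(2πikn/3)

Computing each x[n]:
x[0] = -3
x[1] = -1
x[2] = -1

x = [-3, -1, -1]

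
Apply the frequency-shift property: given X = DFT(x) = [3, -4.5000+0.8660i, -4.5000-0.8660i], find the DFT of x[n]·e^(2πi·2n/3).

Modulation property: DFT(ω_3^(-2n)·x[n]) = X[(k-2) mod 3], so circularly shift X by 2 positions.

X[k-2] = [-4.5000+0.8660i, -4.5000-0.8660i, 3]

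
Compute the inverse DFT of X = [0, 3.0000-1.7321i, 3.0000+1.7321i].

x[n] = (1/3) Σ(k=0 to 2) X[k] · e^(2πikn/3)

Computing each x[n]:
x[0] = 2
x[1] = 0
x[2] = -2

x = [2, 0, -2]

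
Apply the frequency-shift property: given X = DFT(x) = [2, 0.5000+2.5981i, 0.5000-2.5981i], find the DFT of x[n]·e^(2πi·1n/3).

Modulation property: DFT(ω_3^(-1n)·x[n]) = X[(k-1) mod 3], so circularly shift X by 1 positions.

X[k-1] = [0.5000-2.5981i, 2, 0.5000+2.5981i]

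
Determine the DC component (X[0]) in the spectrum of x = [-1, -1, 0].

X[0] = Σ(n=0 to 2) x[n] · ω_3^0 = Σ x[n]
= (-1) + (-1) + (0)

X[0] = -2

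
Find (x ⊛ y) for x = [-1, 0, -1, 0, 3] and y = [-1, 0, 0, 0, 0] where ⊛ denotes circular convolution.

(x ⊛ y)[n] = Σ(m=0 to 4) x[m] · y[(n-m) mod 5]

Computing each output sample:
(x ⊛ y)[0] = 1
(x ⊛ y)[1] = 0
(x ⊛ y)[2] = 1
(x ⊛ y)[3] = 0
(x ⊛ y)[4] = -3

x ⊛ y = [1, 0, 1, 0, -3]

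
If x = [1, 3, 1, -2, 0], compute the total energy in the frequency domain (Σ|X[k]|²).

Parseval: Σ|x[n]|² = (1/N)Σ|X[k]|², so Σ|X[k]|² = N·Σ|x[n]|² = 5·15.0000

Σ|X[k]|² = N·Σ|x[n]|² = 5·15.0000 = 75.0000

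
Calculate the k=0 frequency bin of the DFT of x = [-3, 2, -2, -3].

X[0] = Σ(n=0 to 3) x[n] · ω_4^0 = Σ x[n]
= (-3) + (2) + (-2) + (-3)

X[0] = -6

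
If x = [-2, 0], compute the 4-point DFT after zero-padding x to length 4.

Original 2-point DFT: [-2, -2]
Zero-padded 4-point DFT provides frequency interpolation.

DFT_4([x, 0, ...]) = [-2, -2, -2, -2]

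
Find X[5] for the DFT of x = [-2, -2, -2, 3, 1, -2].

X[5] = Σ(n=0 to 5) x[n] · ω_6^(5n) where ω_6 = e^(-2πi/6)
= (-2)·ω_6^0 + (-2)·ω_6^5 + (-2)·ω_6^10 + (3)·ω_6^15 + (1)·ω_6^20 + (-2)·ω_6^25

X[5] = -6.5000-2.5981i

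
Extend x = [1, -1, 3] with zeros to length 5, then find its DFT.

Original 3-point DFT: [3, 3.4641i, -3.4641i]
Zero-padded 5-point DFT provides frequency interpolation.

DFT_5([x, 0, ...]) = [3, -1.7361-0.8123i, 2.7361+3.4410i, 2.7361-3.4410i, -1.7361+0.8123i]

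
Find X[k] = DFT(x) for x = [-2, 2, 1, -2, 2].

X[k] = Σ(n=0 to 4) x[n] · ω_5^(nk)
where ω_5 = e^(-2πi/5)

Computing each X[k]:
X[0] = 1
X[1] = 0.0451-1.7634i
X[2] = -5.5451+2.8532i
X[3] = -5.5451-2.8532i
X[4] = 0.0451+1.7634i

X = [1, 0.0451-1.7634i, -5.5451+2.8532i, -5.5451-2.8532i, 0.0451+1.7634i]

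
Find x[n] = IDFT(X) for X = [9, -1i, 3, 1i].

x[n] = (1/4) Σ(k=0 to 3) X[k] · e^(2πikn/4)

Computing each x[n]:
x[0] = 3
x[1] = 2
x[2] = 3
x[3] = 1

x = [3, 2, 3, 1]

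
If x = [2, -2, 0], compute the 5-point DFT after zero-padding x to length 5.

Original 3-point DFT: [0, 3.0000+1.7321i, 3.0000-1.7321i]
Zero-padded 5-point DFT provides frequency interpolation.

DFT_5([x, 0, ...]) = [0, 1.3820+1.9021i, 3.6180+1.1756i, 3.6180-1.1756i, 1.3820-1.9021i]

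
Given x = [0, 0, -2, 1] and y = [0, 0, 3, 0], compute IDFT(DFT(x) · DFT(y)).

(x ⊛ y)[n] = Σ(m=0 to 3) x[m] · y[(n-m) mod 4]

Computing each output sample:
(x ⊛ y)[0] = -6
(x ⊛ y)[1] = 3
(x ⊛ y)[2] = 0
(x ⊛ y)[3] = 0

x ⊛ y = [-6, 3, 0, 0]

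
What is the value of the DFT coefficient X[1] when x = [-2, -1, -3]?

X[1] = Σ(n=0 to 2) x[n] · ω_3^(1n) where ω_3 = e^(-2πi/3)
= (-2)·ω_3^0 + (-1)·ω_3^1 + (-3)·ω_3^2

X[1] = -1.7321i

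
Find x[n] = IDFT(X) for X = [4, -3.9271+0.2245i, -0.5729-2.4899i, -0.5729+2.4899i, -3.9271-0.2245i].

x[n] = (1/5) Σ(k=0 to 4) X[k] · e^(2πikn/5)

Computing each x[n]:
x[0] = -1
x[1] = 1
x[2] = 1
x[3] = 3
x[4] = 0

x = [-1, 1, 1, 3, 0]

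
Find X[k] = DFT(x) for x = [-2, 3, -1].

X[k] = Σ(n=0 to 2) x[n] · ω_3^(nk)
where ω_3 = e^(-2πi/3)

Computing each X[k]:
X[0] = 0
X[1] = -3.0000-3.4641i
X[2] = -3.0000+3.4641i

X = [0, -3.0000-3.4641i, -3.0000+3.4641i]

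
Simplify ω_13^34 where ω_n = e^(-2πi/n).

Since ω_13^13 = 1, powers reduce modulo 13.
34 mod 13 = 8
So ω_13^34 = ω_13^8 = e^(-2πi·8/13)

ω_13^34 = ω_13^8 = -0.7485+0.6631i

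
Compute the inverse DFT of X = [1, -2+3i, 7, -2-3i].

x[n] = (1/4) Σ(k=0 to 3) X[k] · e^(2πikn/4)

Computing each x[n]:
x[0] = 1
x[1] = -3
x[2] = 3
x[3] = 0

x = [1, -3, 3, 0]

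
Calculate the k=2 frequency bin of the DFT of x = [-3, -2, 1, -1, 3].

X[2] = Σ(n=0 to 4) x[n] · ω_5^(2n) where ω_5 = e^(-2πi/5)
= (-3)·ω_5^0 + (-2)·ω_5^2 + (1)·ω_5^4 + (-1)·ω_5^6 + (3)·ω_5^8

X[2] = -3.8090+4.8410i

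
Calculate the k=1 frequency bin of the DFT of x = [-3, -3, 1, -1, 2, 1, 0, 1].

X[1] = Σ(n=0 to 7) x[n] · ω_8^(1n) where ω_8 = e^(-2πi/8)
= (-3)·ω_8^0 + (-3)·ω_8^1 + (1)·ω_8^2 + (-1)·ω_8^3 + (2)·ω_8^4 + (1)·ω_8^5 + (0)·ω_8^6 + (1)·ω_8^7

X[1] = -6.4142+3.2426i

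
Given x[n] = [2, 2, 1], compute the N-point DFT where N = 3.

X[k] = Σ(n=0 to 2) x[n] · ω_3^(nk)
where ω_3 = e^(-2πi/3)

Computing each X[k]:
X[0] = 5
X[1] = 0.5000-0.8660i
X[2] = 0.5000+0.8660i

X = [5, 0.5000-0.8660i, 0.5000+0.8660i]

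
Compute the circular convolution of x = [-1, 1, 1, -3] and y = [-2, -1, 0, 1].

(x ⊛ y)[n] = Σ(m=0 to 3) x[m] · y[(n-m) mod 4]

Computing each output sample:
(x ⊛ y)[0] = 6
(x ⊛ y)[1] = 0
(x ⊛ y)[2] = -6
(x ⊛ y)[3] = 4

x ⊛ y = [6, 0, -6, 4]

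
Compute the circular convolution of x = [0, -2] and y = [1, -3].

(x ⊛ y)[n] = Σ(m=0 to 1) x[m] · y[(n-m) mod 2]

Computing each output sample:
(x ⊛ y)[0] = 6
(x ⊛ y)[1] = -2

x ⊛ y = [6, -2]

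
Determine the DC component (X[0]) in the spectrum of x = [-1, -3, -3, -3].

X[0] = Σ(n=0 to 3) x[n] · ω_4^0 = Σ x[n]
= (-1) + (-3) + (-3) + (-3)

X[0] = -10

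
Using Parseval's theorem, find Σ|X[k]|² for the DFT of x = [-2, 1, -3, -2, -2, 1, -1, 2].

Parseval: Σ|x[n]|² = (1/N)Σ|X[k]|², so Σ|X[k]|² = N·Σ|x[n]|² = 8·28.0000

Σ|X[k]|² = N·Σ|x[n]|² = 8·28.0000 = 224.0000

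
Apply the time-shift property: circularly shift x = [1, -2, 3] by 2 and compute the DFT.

Time shift by 2: X_shifted[k] = ω_3^(2k) · X[k]
Shifted x = [-2, 3, 1]

DFT(x[n-2]) = [2, -4.0000-1.7321i, -4.0000+1.7321i]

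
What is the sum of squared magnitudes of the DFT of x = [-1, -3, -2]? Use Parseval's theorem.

Parseval: Σ|x[n]|² = (1/N)Σ|X[k]|², so Σ|X[k]|² = N·Σ|x[n]|² = 3·14.0000

Σ|X[k]|² = N·Σ|x[n]|² = 3·14.0000 = 42.0000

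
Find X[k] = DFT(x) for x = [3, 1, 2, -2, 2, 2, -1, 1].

X[k] = Σ(n=0 to 7) x[n] · ω_8^(nk)
where ω_8 = e^(-2πi/8)

Computing each X[k]:
X[0] = 8
X[1] = 2.4142-0.1716i
X[2] = 4-4i
X[3] = -0.4142+5.8284i
X[4] = 4
X[5] = -0.4142-5.8284i
X[6] = 4+4i
X[7] = 2.4142+0.1716i

X = [8, 2.4142-0.1716i, 4-4i, -0.4142+5.8284i, 4, -0.4142-5.8284i, 4+4i, 2.4142+0.1716i]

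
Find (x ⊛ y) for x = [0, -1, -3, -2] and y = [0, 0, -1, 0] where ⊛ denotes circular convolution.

(x ⊛ y)[n] = Σ(m=0 to 3) x[m] · y[(n-m) mod 4]

Computing each output sample:
(x ⊛ y)[0] = 3
(x ⊛ y)[1] = 2
(x ⊛ y)[2] = 0
(x ⊛ y)[3] = 1

x ⊛ y = [3, 2, 0, 1]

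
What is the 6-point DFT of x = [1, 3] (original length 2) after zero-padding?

Original 2-point DFT: [4, -2]
Zero-padded 6-point DFT provides frequency interpolation.

DFT_6([x, 0, ...]) = [4, 2.5000-2.5981i, -0.5000-2.5981i, -2, -0.5000+2.5981i, 2.5000+2.5981i]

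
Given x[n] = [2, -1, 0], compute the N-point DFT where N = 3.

X[k] = Σ(n=0 to 2) x[n] · ω_3^(nk)
where ω_3 = e^(-2πi/3)

Computing each X[k]:
X[0] = 1
X[1] = 2.5000+0.8660i
X[2] = 2.5000-0.8660i

X = [1, 2.5000+0.8660i, 2.5000-0.8660i]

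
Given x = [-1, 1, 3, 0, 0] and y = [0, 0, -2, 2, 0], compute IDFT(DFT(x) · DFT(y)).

(x ⊛ y)[n] = Σ(m=0 to 4) x[m] · y[(n-m) mod 5]

Computing each output sample:
(x ⊛ y)[0] = 6
(x ⊛ y)[1] = 0
(x ⊛ y)[2] = 2
(x ⊛ y)[3] = -4
(x ⊛ y)[4] = -4

x ⊛ y = [6, 0, 2, -4, -4]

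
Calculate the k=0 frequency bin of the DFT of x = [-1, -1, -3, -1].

X[0] = Σ(n=0 to 3) x[n] · ω_4^0 = Σ x[n]
= (-1) + (-1) + (-3) + (-1)

X[0] = -6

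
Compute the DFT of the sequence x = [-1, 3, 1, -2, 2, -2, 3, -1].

X[k] = Σ(n=0 to 7) x[n] · ω_8^(nk)
where ω_8 = e^(-2πi/8)

Computing each X[k]:
X[0] = 3
X[1] = 1.2426-0.8284i
X[2] = -3-4i
X[3] = -7.2426-4.8284i
X[4] = 7
X[5] = -7.2426+4.8284i
X[6] = -3+4i
X[7] = 1.2426+0.8284i

X = [3, 1.2426-0.8284i, -3-4i, -7.2426-4.8284i, 7, -7.2426+4.8284i, -3+4i, 1.2426+0.8284i]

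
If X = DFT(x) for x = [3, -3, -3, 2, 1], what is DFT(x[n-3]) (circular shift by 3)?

Time shift by 3: X_shifted[k] = ω_5^(3k) · X[k]
Shifted x = [-3, 2, 1, 3, -3]

DFT(x[n-3]) = [0, -6.5451-3.5797i, -0.9549-4.8410i, -0.9549+4.8410i, -6.5451+3.5797i]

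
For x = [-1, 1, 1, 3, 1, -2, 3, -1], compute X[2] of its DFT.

X[2] = Σ(n=0 to 7) x[n] · ω_8^(2n) where ω_8 = e^(-2πi/8)
= (-1)·ω_8^0 + (1)·ω_8^2 + (1)·ω_8^4 + (3)·ω_8^6 + (1)·ω_8^8 + (-2)·ω_8^10 + (3)·ω_8^12 + (-1)·ω_8^14

X[2] = -4+3i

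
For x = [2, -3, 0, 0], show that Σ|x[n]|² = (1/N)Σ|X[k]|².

Time domain:
Σ|x[n]|² = |2|² + |-3|² + |0|² + |0|² = 13.0000

Frequency domain:
(1/4)Σ|X[k]|² = (1/4)(|-1|² + |2+3i|² + |5|² + |2-3i|²) = (1/4)·52.0000 = 13.0000

Both sides agree, confirming Parseval's theorem.

Σ|x[n]|² = (1/N)Σ|X[k]|² = 13.0000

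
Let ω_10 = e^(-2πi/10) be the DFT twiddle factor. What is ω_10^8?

ω_10^8 = e^(-2πi·8/10)
= cos(-2π·8/10) + i·sin(-2π·8/10)
= cos(-16π/10) + i·sin(-16π/10)

ω_10^8 = cos(-16π/10) + i·sin(-16π/10) = 0.3090+0.9511i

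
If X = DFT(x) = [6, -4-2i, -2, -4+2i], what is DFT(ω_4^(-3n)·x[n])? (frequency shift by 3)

Modulation property: DFT(ω_4^(-3n)·x[n]) = X[(k-3) mod 4], so circularly shift X by 3 positions.

X[k-3] = [-4-2i, -2, -4+2i, 6]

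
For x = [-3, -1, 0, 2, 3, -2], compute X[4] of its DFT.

X[4] = Σ(n=0 to 5) x[n] · ω_6^(4n) where ω_6 = e^(-2πi/6)
= (-3)·ω_6^0 + (-1)·ω_6^4 + (0)·ω_6^8 + (2)·ω_6^12 + (3)·ω_6^16 + (-2)·ω_6^20

X[4] = -1.0000+3.4641i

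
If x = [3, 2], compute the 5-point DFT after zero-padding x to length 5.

Original 2-point DFT: [5, 1]
Zero-padded 5-point DFT provides frequency interpolation.

DFT_5([x, 0, ...]) = [5, 3.6180-1.9021i, 1.3820-1.1756i, 1.3820+1.1756i, 3.6180+1.9021i]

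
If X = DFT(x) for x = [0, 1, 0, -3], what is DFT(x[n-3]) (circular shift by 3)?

Time shift by 3: X_shifted[k] = ω_4^(3k) · X[k]
Shifted x = [1, 0, -3, 0]

DFT(x[n-3]) = [-2, 4, -2, 4]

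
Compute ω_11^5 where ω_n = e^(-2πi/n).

ω_11^5 = e^(-2πi·5/11)
= cos(-2π·5/11) + i·sin(-2π·5/11)
= cos(-10π/11) + i·sin(-10π/11)

ω_11^5 = cos(-10π/11) + i·sin(-10π/11) = -0.9595-0.2817i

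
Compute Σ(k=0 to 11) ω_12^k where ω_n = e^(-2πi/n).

Sum of all nth roots of unity equals 0 for n > 1 (geometric series with r ≠ 1).

0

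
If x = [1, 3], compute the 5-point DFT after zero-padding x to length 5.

Original 2-point DFT: [4, -2]
Zero-padded 5-point DFT provides frequency interpolation.

DFT_5([x, 0, ...]) = [4, 1.9271-2.8532i, -1.4271-1.7634i, -1.4271+1.7634i, 1.9271+2.8532i]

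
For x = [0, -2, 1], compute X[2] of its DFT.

X[2] = Σ(n=0 to 2) x[n] · ω_3^(2n) where ω_3 = e^(-2πi/3)
= (0)·ω_3^0 + (-2)·ω_3^2 + (1)·ω_3^4

X[2] = 0.5000-2.5981i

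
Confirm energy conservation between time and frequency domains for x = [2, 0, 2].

Time domain:
Σ|x[n]|² = |2|² + |0|² + |2|² = 8.0000

Frequency domain:
(1/3)Σ|X[k]|² = (1/3)(|4|² + |1.0000+1.7321i|² + |1.0000-1.7321i|²) = (1/3)·24.0000 = 8.0000

Both sides agree, confirming Parseval's theorem.

Σ|x[n]|² = (1/N)Σ|X[k]|² = 8.0000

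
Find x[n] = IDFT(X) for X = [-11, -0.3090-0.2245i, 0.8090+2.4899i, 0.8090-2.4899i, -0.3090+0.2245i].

x[n] = (1/5) Σ(k=0 to 4) X[k] · e^(2πikn/5)

Computing each x[n]:
x[0] = -2
x[1] = -3
x[2] = -1
x[3] = -3
x[4] = -2

x = [-2, -3, -1, -3, -2]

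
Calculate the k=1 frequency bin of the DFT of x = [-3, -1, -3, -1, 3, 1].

X[1] = Σ(n=0 to 5) x[n] · ω_6^(1n) where ω_6 = e^(-2πi/6)
= (-3)·ω_6^0 + (-1)·ω_6^1 + (-3)·ω_6^2 + (-1)·ω_6^3 + (3)·ω_6^4 + (1)·ω_6^5

X[1] = -2.0000+6.9282i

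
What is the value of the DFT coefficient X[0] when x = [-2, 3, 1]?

X[0] = Σ(n=0 to 2) x[n] · ω_3^0 = Σ x[n]
= (-2) + (3) + (1)

X[0] = 2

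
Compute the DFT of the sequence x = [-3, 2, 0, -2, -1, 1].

X[k] = Σ(n=0 to 5) x[n] · ω_6^(nk)
where ω_6 = e^(-2πi/6)

Computing each X[k]:
X[0] = -3
X[1] = 1.0000-1.7321i
X[2] = -6
X[3] = -5
X[4] = -6
X[5] = 1.0000+1.7321i

X = [-3, 1.0000-1.7321i, -6, -5, -6, 1.0000+1.7321i]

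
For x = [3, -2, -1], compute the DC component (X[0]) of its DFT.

X[0] = Σ(n=0 to 2) x[n] · ω_3^0 = Σ x[n]
= (3) + (-2) + (-1)

X[0] = 0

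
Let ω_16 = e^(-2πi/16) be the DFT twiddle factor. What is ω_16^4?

ω_16^4 = e^(-2πi·4/16)
= cos(-2π·4/16) + i·sin(-2π·4/16)
= cos(-8π/16) + i·sin(-8π/16)

ω_16^4 = cos(-8π/16) + i·sin(-8π/16) = -1i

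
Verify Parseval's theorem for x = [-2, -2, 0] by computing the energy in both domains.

Time domain:
Σ|x[n]|² = |-2|² + |-2|² + |0|² = 8.0000

Frequency domain:
(1/3)Σ|X[k]|² = (1/3)(|-4|² + |-1.0000+1.7321i|² + |-1.0000-1.7321i|²) = (1/3)·24.0000 = 8.0000

Both sides agree, confirming Parseval's theorem.

Σ|x[n]|² = (1/N)Σ|X[k]|² = 8.0000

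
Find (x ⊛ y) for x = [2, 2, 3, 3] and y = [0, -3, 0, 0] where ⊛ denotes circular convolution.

(x ⊛ y)[n] = Σ(m=0 to 3) x[m] · y[(n-m) mod 4]

Computing each output sample:
(x ⊛ y)[0] = -9
(x ⊛ y)[1] = -6
(x ⊛ y)[2] = -6
(x ⊛ y)[3] = -9

x ⊛ y = [-9, -6, -6, -9]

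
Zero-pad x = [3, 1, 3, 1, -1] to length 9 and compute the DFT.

Original 5-point DFT: [7, -0.2361-3.0777i, 4.2361+0.7265i, 4.2361-0.7265i, -0.2361+3.0777i]
Zero-padded 9-point DFT provides frequency interpolation.

DFT_9([x, 0, ...]) = [7, 4.7267-4.1212i, -0.9115-1.7876i, 2.5000+2.5981i, 3.6848-0.2645i, 3.6848+0.2645i, 2.5000-2.5981i, -0.9115+1.7876i, 4.7267+4.1212i]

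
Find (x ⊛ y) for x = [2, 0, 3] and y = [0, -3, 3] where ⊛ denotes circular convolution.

(x ⊛ y)[n] = Σ(m=0 to 2) x[m] · y[(n-m) mod 3]

Computing each output sample:
(x ⊛ y)[0] = -9
(x ⊛ y)[1] = 3
(x ⊛ y)[2] = 6

x ⊛ y = [-9, 3, 6]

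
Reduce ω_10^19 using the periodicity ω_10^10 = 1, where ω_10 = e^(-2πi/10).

Since ω_10^10 = 1, powers reduce modulo 10.
19 mod 10 = 9
So ω_10^19 = ω_10^9 = e^(-2πi·9/10)

ω_10^19 = ω_10^9 = 0.8090+0.5878i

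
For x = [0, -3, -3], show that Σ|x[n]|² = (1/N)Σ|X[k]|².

Time domain:
Σ|x[n]|² = |0|² + |-3|² + |-3|² = 18.0000

Frequency domain:
(1/3)Σ|X[k]|² = (1/3)(|-6|² + |3|² + |3|²) = (1/3)·54.0000 = 18.0000

Both sides agree, confirming Parseval's theorem.

Σ|x[n]|² = (1/N)Σ|X[k]|² = 18.0000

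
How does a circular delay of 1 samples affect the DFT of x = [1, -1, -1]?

Time shift by 1: X_shifted[k] = ω_3^(1k) · X[k]
Shifted x = [-1, 1, -1]

DFT(x[n-1]) = [-1, -1.0000-1.7321i, -1.0000+1.7321i]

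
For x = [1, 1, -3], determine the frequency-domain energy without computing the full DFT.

Parseval: Σ|x[n]|² = (1/N)Σ|X[k]|², so Σ|X[k]|² = N·Σ|x[n]|² = 3·11.0000

Σ|X[k]|² = N·Σ|x[n]|² = 3·11.0000 = 33.0000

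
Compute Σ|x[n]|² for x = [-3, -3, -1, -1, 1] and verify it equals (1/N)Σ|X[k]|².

Time domain:
Σ|x[n]|² = |-3|² + |-3|² + |-1|² + |-1|² + |1|² = 21.0000

Frequency domain:
(1/5)Σ|X[k]|² = (1/5)(|-7|² + |-2.0000+3.8042i|² + |-2.0000+2.3511i|² + |-2.0000-2.3511i|² + |-2.0000-3.8042i|²) = (1/5)·105.0000 = 21.0000

Both sides agree, confirming Parseval's theorem.

Σ|x[n]|² = (1/N)Σ|X[k]|² = 21.0000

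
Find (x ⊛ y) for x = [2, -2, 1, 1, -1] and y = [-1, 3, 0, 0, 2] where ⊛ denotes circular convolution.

(x ⊛ y)[n] = Σ(m=0 to 4) x[m] · y[(n-m) mod 5]

Computing each output sample:
(x ⊛ y)[0] = -9
(x ⊛ y)[1] = 10
(x ⊛ y)[2] = -5
(x ⊛ y)[3] = 0
(x ⊛ y)[4] = 8

x ⊛ y = [-9, 10, -5, 0, 8]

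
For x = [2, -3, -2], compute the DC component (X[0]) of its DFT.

X[0] = Σ(n=0 to 2) x[n] · ω_3^0 = Σ x[n]
= (2) + (-3) + (-2)

X[0] = -3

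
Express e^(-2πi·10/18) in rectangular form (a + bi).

ω_18^10 = e^(-2πi·10/18)
= cos(-2π·10/18) + i·sin(-2π·10/18)
= cos(-20π/18) + i·sin(-20π/18)

ω_18^10 = cos(-20π/18) + i·sin(-20π/18) = -0.9397+0.3420i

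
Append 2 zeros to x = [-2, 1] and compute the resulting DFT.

Original 2-point DFT: [-1, -3]
Zero-padded 4-point DFT provides frequency interpolation.

DFT_4([x, 0, ...]) = [-1, -2-1i, -3, -2+1i]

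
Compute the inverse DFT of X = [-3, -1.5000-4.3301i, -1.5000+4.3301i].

x[n] = (1/3) Σ(k=0 to 2) X[k] · e^(2πikn/3)

Computing each x[n]:
x[0] = -2
x[1] = 2
x[2] = -3

x = [-2, 2, -3]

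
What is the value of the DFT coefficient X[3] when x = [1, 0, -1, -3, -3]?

X[3] = Σ(n=0 to 4) x[n] · ω_5^(3n) where ω_5 = e^(-2πi/5)
= (1)·ω_5^0 + (0)·ω_5^3 + (-1)·ω_5^6 + (-3)·ω_5^9 + (-3)·ω_5^12

X[3] = 2.1910-0.1388i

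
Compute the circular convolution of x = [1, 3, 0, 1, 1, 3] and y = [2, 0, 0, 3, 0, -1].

(x ⊛ y)[n] = Σ(m=0 to 5) x[m] · y[(n-m) mod 6]

Computing each output sample:
(x ⊛ y)[0] = 2
(x ⊛ y)[1] = 9
(x ⊛ y)[2] = 8
(x ⊛ y)[3] = 4
(x ⊛ y)[4] = 8
(x ⊛ y)[5] = 5

x ⊛ y = [2, 9, 8, 4, 8, 5]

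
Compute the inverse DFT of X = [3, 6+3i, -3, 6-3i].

x[n] = (1/4) Σ(k=0 to 3) X[k] · e^(2πikn/4)

Computing each x[n]:
x[0] = 3
x[1] = 0
x[2] = -3
x[3] = 3

x = [3, 0, -3, 3]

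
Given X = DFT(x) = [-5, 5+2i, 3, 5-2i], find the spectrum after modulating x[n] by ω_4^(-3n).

Modulation property: DFT(ω_4^(-3n)·x[n]) = X[(k-3) mod 4], so circularly shift X by 3 positions.

X[k-3] = [5+2i, 3, 5-2i, -5]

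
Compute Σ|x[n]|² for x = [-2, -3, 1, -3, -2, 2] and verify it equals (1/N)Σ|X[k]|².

Time domain:
Σ|x[n]|² = |-2|² + |-3|² + |1|² + |-3|² + |-2|² + |2|² = 31.0000

Frequency domain:
(1/6)Σ|X[k]|² = (1/6)(|-7|² + |1.0000+1.7321i|² + |-4.0000+6.9282i|² + |1|² + |-4.0000-6.9282i|² + |1.0000-1.7321i|²) = (1/6)·186.0000 = 31.0000

Both sides agree, confirming Parseval's theorem.

Σ|x[n]|² = (1/N)Σ|X[k]|² = 31.0000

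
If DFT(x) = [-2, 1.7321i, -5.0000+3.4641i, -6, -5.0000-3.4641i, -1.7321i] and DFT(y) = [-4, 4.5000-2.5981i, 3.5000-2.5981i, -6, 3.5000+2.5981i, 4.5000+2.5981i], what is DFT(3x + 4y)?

By linearity: DFT(3x + 4y) = 3·DFT(x) + 4·DFT(y)
= 3·[-2, 1.7321i, -5.0000+3.4641i, -6, -5.0000-3.4641i, -1.7321i] + 4·[-4, 4.5000-2.5981i, 3.5000-2.5981i, -6, 3.5000+2.5981i, 4.5000+2.5981i]

Computing element-wise:
Z[0] = 3·(-2) + 4·(-4) = -22
Z[1] = 3·(1.7321i) + 4·(4.5000-2.5981i) = 18.0000-5.1961i
Z[2] = 3·(-5.0000+3.4641i) + 4·(3.5000-2.5981i) = -1.0000-0.0001i
Z[3] = 3·(-6) + 4·(-6) = -42
Z[4] = 3·(-5.0000-3.4641i) + 4·(3.5000+2.5981i) = -1.0000+0.0001i
Z[5] = 3·(-1.7321i) + 4·(4.5000+2.5981i) = 18.0000+5.1961i

DFT(3x + 4y) = 3·X + 4·Y = [-22, 18.0000-5.1961i, -1.0000-0.0001i, -42, -1.0000+0.0001i, 18.0000+5.1961i]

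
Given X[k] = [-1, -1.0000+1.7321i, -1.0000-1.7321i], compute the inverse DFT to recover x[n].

x[n] = (1/3) Σ(k=0 to 2) X[k] · e^(2πikn/3)

Computing each x[n]:
x[0] = -1
x[1] = -1
x[2] = 1

x = [-1, -1, 1]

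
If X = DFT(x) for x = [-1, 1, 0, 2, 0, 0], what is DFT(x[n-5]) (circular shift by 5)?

Time shift by 5: X_shifted[k] = ω_6^(5k) · X[k]
Shifted x = [1, 0, 2, 0, 0, -1]

DFT(x[n-5]) = [2, -0.5000-2.5981i, 0.5000+0.8660i, 4, 0.5000-0.8660i, -0.5000+2.5981i]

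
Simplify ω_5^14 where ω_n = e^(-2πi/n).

Since ω_5^5 = 1, powers reduce modulo 5.
14 mod 5 = 4
So ω_5^14 = ω_5^4 = e^(-2πi·4/5)

ω_5^14 = ω_5^4 = 0.3090+0.9511i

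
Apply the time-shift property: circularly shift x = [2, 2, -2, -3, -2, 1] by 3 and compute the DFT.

Time shift by 3: X_shifted[k] = ω_6^(3k) · X[k]
Shifted x = [-3, -2, 1, 2, 2, -2]

DFT(x[n-3]) = [-2, -8.5000+0.8660i, -0.5000-0.8660i, 2, -0.5000+0.8660i, -8.5000-0.8660i]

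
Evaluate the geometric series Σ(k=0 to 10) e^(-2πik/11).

Sum of all nth roots of unity equals 0 for n > 1 (geometric series with r ≠ 1).

0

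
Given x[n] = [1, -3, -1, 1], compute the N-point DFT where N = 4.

X[k] = Σ(n=0 to 3) x[n] · ω_4^(nk)
where ω_4 = e^(-2πi/4)

Computing each X[k]:
X[0] = -2
X[1] = 2+4i
X[2] = 2
X[3] = 2-4i

X = [-2, 2+4i, 2, 2-4i]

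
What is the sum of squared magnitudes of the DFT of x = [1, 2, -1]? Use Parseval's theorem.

Parseval: Σ|x[n]|² = (1/N)Σ|X[k]|², so Σ|X[k]|² = N·Σ|x[n]|² = 3·6.0000

Σ|X[k]|² = N·Σ|x[n]|² = 3·6.0000 = 18.0000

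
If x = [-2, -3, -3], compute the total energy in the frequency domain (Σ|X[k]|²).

Parseval: Σ|x[n]|² = (1/N)Σ|X[k]|², so Σ|X[k]|² = N·Σ|x[n]|² = 3·22.0000

Σ|X[k]|² = N·Σ|x[n]|² = 3·22.0000 = 66.0000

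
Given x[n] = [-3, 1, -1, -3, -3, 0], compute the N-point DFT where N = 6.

X[k] = Σ(n=0 to 5) x[n] · ω_6^(nk)
where ω_6 = e^(-2πi/6)

Computing each X[k]:
X[0] = -9
X[1] = 2.5000-2.5981i
X[2] = -4.5000+0.8660i
X[3] = -5
X[4] = -4.5000-0.8660i
X[5] = 2.5000+2.5981i

X = [-9, 2.5000-2.5981i, -4.5000+0.8660i, -5, -4.5000-0.8660i, 2.5000+2.5981i]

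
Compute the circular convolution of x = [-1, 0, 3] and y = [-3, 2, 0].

(x ⊛ y)[n] = Σ(m=0 to 2) x[m] · y[(n-m) mod 3]

Computing each output sample:
(x ⊛ y)[0] = 9
(x ⊛ y)[1] = -2
(x ⊛ y)[2] = -9

x ⊛ y = [9, -2, -9]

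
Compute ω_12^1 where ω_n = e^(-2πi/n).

ω_12^1 = e^(-2πi·1/12)
= cos(-2π·1/12) + i·sin(-2π·1/12)
= cos(-2π/12) + i·sin(-2π/12)

ω_12^1 = cos(-2π/12) + i·sin(-2π/12) = 0.8660-0.5000i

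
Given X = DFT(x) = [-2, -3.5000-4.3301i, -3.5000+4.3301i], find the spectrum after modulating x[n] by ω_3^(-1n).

Modulation property: DFT(ω_3^(-1n)·x[n]) = X[(k-1) mod 3], so circularly shift X by 1 positions.

X[k-1] = [-3.5000+4.3301i, -2, -3.5000-4.3301i]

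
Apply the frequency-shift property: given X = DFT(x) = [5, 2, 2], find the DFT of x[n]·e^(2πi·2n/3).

Modulation property: DFT(ω_3^(-2n)·x[n]) = X[(k-2) mod 3], so circularly shift X by 2 positions.

X[k-2] = [2, 2, 5]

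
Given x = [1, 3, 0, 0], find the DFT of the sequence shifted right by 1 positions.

Time shift by 1: X_shifted[k] = ω_4^(1k) · X[k]
Shifted x = [0, 1, 3, 0]

DFT(x[n-1]) = [4, -3-1i, 2, -3+1i]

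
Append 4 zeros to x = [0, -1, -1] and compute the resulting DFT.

Original 3-point DFT: [-2, 1, 1]
Zero-padded 7-point DFT provides frequency interpolation.

DFT_7([x, 0, ...]) = [-2, -0.4010+1.7568i, 1.1235+0.5410i, 0.2775-0.3479i, 0.2775+0.3479i, 1.1235-0.5410i, -0.4010-1.7568i]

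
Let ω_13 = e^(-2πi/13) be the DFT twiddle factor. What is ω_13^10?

ω_13^10 = e^(-2πi·10/13)
= cos(-2π·10/13) + i·sin(-2π·10/13)
= cos(-20π/13) + i·sin(-20π/13)

ω_13^10 = cos(-20π/13) + i·sin(-20π/13) = 0.1205+0.9927i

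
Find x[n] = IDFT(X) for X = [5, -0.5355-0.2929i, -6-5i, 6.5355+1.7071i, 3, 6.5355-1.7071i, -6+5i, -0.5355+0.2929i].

x[n] = (1/8) Σ(k=0 to 7) X[k] · e^(2πikn/8)

Computing each x[n]:
x[0] = 1
x[1] = 0
x[2] = 3
x[3] = 0
x[4] = -2
x[5] = 3
x[6] = 2
x[7] = -2

x = [1, 0, 3, 0, -2, 3, 2, -2]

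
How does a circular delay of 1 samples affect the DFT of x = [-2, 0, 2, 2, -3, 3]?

Time shift by 1: X_shifted[k] = ω_6^(1k) · X[k]
Shifted x = [3, -2, 0, 2, 2, -3]

DFT(x[n-1]) = [2, -2.5000+0.8660i, 6.5000-2.5981i, 8, 6.5000+2.5981i, -2.5000-0.8660i]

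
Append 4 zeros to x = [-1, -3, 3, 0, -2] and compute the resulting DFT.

Original 5-point DFT: [-3, -4.9721-0.8123i, 3.9721+3.4410i, 3.9721-3.4410i, -4.9721+0.8123i]
Zero-padded 9-point DFT provides frequency interpolation.

DFT_9([x, 0, ...]) = [-3, -0.8978-0.3420i, -5.8721+0.6428i, 6.9282i, 3.7699+0.9848i, 3.7699-0.9848i, -6.9282i, -5.8721-0.6428i, -0.8978+0.3420i]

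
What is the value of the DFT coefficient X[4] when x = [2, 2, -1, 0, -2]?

X[4] = Σ(n=0 to 4) x[n] · ω_5^(4n) where ω_5 = e^(-2πi/5)
= (2)·ω_5^0 + (2)·ω_5^4 + (-1)·ω_5^8 + (0)·ω_5^12 + (-2)·ω_5^16

X[4] = 2.8090+3.2164i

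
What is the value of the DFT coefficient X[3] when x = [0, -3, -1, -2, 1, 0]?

X[3] = Σ(n=0 to 5) x[n] · ω_6^(3n) where ω_6 = e^(-2πi/6)
= (0)·ω_6^0 + (-3)·ω_6^3 + (-1)·ω_6^6 + (-2)·ω_6^9 + (1)·ω_6^12 + (0)·ω_6^15

X[3] = 5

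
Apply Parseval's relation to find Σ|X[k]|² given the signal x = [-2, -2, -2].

Parseval: Σ|x[n]|² = (1/N)Σ|X[k]|², so Σ|X[k]|² = N·Σ|x[n]|² = 3·12.0000

Σ|X[k]|² = N·Σ|x[n]|² = 3·12.0000 = 36.0000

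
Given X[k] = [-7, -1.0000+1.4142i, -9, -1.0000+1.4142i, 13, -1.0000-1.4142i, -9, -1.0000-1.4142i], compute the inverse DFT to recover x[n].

x[n] = (1/8) Σ(k=0 to 7) X[k] · e^(2πikn/8)

Computing each x[n]:
x[0] = -2
x[1] = -3
x[2] = 3
x[3] = -3
x[4] = -1
x[5] = -2
x[6] = 3
x[7] = -2

x = [-2, -3, 3, -3, -1, -2, 3, -2]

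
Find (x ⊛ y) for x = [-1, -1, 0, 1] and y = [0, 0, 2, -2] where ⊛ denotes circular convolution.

(x ⊛ y)[n] = Σ(m=0 to 3) x[m] · y[(n-m) mod 4]

Computing each output sample:
(x ⊛ y)[0] = 2
(x ⊛ y)[1] = 2
(x ⊛ y)[2] = -4
(x ⊛ y)[3] = 0

x ⊛ y = [2, 2, -4, 0]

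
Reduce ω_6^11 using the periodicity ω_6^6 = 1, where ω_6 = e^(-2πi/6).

Since ω_6^6 = 1, powers reduce modulo 6.
11 mod 6 = 5
So ω_6^11 = ω_6^5 = e^(-2πi·5/6)

ω_6^11 = ω_6^5 = 0.5000+0.8660i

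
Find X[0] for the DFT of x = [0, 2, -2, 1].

X[0] = Σ(n=0 to 3) x[n] · ω_4^0 = Σ x[n]
= (0) + (2) + (-2) + (1)

X[0] = 1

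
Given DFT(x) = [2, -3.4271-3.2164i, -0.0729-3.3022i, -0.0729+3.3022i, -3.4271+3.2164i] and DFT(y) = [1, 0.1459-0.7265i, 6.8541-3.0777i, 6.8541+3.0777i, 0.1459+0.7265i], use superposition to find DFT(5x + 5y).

By linearity: DFT(5x + 5y) = 5·DFT(x) + 5·DFT(y)
= 5·[2, -3.4271-3.2164i, -0.0729-3.3022i, -0.0729+3.3022i, -3.4271+3.2164i] + 5·[1, 0.1459-0.7265i, 6.8541-3.0777i, 6.8541+3.0777i, 0.1459+0.7265i]

Computing element-wise:
Z[0] = 5·(2) + 5·(1) = 15
Z[1] = 5·(-3.4271-3.2164i) + 5·(0.1459-0.7265i) = -16.4060-19.7145i
Z[2] = 5·(-0.0729-3.3022i) + 5·(6.8541-3.0777i) = 33.9060-31.8995i
Z[3] = 5·(-0.0729+3.3022i) + 5·(6.8541+3.0777i) = 33.9060+31.8995i
Z[4] = 5·(-3.4271+3.2164i) + 5·(0.1459+0.7265i) = -16.4060+19.7145i

DFT(5x + 5y) = 5·X + 5·Y = [15, -16.4060-19.7145i, 33.9060-31.8995i, 33.9060+31.8995i, -16.4060+19.7145i]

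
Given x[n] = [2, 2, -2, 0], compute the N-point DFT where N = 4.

X[k] = Σ(n=0 to 3) x[n] · ω_4^(nk)
where ω_4 = e^(-2πi/4)

Computing each X[k]:
X[0] = 2
X[1] = 4-2i
X[2] = -2
X[3] = 4+2i

X = [2, 4-2i, -2, 4+2i]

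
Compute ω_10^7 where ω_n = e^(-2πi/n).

ω_10^7 = e^(-2πi·7/10)
= cos(-2π·7/10) + i·sin(-2π·7/10)
= cos(-14π/10) + i·sin(-14π/10)

ω_10^7 = cos(-14π/10) + i·sin(-14π/10) = -0.3090+0.9511i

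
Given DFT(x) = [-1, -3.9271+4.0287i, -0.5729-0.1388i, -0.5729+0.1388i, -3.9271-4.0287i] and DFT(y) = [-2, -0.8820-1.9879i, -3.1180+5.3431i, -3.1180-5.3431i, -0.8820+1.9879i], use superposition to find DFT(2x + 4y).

By linearity: DFT(2x + 4y) = 2·DFT(x) + 4·DFT(y)
= 2·[-1, -3.9271+4.0287i, -0.5729-0.1388i, -0.5729+0.1388i, -3.9271-4.0287i] + 4·[-2, -0.8820-1.9879i, -3.1180+5.3431i, -3.1180-5.3431i, -0.8820+1.9879i]

Computing element-wise:
Z[0] = 2·(-1) + 4·(-2) = -10
Z[1] = 2·(-3.9271+4.0287i) + 4·(-0.8820-1.9879i) = -11.3822+0.1058i
Z[2] = 2·(-0.5729-0.1388i) + 4·(-3.1180+5.3431i) = -13.6178+21.0948i
Z[3] = 2·(-0.5729+0.1388i) + 4·(-3.1180-5.3431i) = -13.6178-21.0948i
Z[4] = 2·(-3.9271-4.0287i) + 4·(-0.8820+1.9879i) = -11.3822-0.1058i

DFT(2x + 4y) = 2·X + 4·Y = [-10, -11.3822+0.1058i, -13.6178+21.0948i, -13.6178-21.0948i, -11.3822-0.1058i]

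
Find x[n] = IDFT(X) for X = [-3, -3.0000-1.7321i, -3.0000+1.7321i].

x[n] = (1/3) Σ(k=0 to 2) X[k] · e^(2πikn/3)

Computing each x[n]:
x[0] = -3
x[1] = 1
x[2] = -1

x = [-3, 1, -1]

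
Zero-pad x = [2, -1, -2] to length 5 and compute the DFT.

Original 3-point DFT: [-1, 3.5000-0.8660i, 3.5000+0.8660i]
Zero-padded 5-point DFT provides frequency interpolation.

DFT_5([x, 0, ...]) = [-1, 3.3090+2.1266i, 2.1910-1.3143i, 2.1910+1.3143i, 3.3090-2.1266i]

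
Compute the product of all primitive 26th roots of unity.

The primitive 26th roots of unity are ω_26^k for k coprime to 26: k ∈ {1, 3, 5, 7, 9, 11, 15, 17, 19, 21, 23, 25}
Their product equals the constant term of the cyclotomic polynomial Φ_26(x) up to sign.
For n ≥ 3, the product of all primitive nth roots of unity is 1. (For n=1 it is 1; for n=2 it is -1.)

1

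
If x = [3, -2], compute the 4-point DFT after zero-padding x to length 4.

Original 2-point DFT: [1, 5]
Zero-padded 4-point DFT provides frequency interpolation.

DFT_4([x, 0, ...]) = [1, 3+2i, 5, 3-2i]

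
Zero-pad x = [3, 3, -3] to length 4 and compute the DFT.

Original 3-point DFT: [3, 3.0000-5.1962i, 3.0000+5.1962i]
Zero-padded 4-point DFT provides frequency interpolation.

DFT_4([x, 0, ...]) = [3, 6-3i, -3, 6+3i]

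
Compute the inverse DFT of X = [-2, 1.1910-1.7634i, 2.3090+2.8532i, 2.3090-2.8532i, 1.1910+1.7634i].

x[n] = (1/5) Σ(k=0 to 4) X[k] · e^(2πikn/5)

Computing each x[n]:
x[0] = 1
x[1] = -1
x[2] = 1
x[3] = -2
x[4] = -1

x = [1, -1, 1, -2, -1]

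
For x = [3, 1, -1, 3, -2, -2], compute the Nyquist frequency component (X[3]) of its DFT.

X[3] = Σ(n=0 to 5) x[n] · ω_6^(3n) where ω_6 = e^(-2πi/6)
= (3)·ω_6^0 + (1)·ω_6^3 + (-1)·ω_6^6 + (3)·ω_6^9 + (-2)·ω_6^12 + (-2)·ω_6^15

X[3] = -2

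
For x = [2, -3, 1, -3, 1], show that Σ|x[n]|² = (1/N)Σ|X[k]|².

Time domain:
Σ|x[n]|² = |2|² + |-3|² + |1|² + |-3|² + |1|² = 24.0000

Frequency domain:
(1/5)Σ|X[k]|² = (1/5)(|-2|² + |3.0000+1.4531i|² + |3.0000+6.1554i|² + |3.0000-6.1554i|² + |3.0000-1.4531i|²) = (1/5)·120.0000 = 24.0000

Both sides agree, confirming Parseval's theorem.

Σ|x[n]|² = (1/N)Σ|X[k]|² = 24.0000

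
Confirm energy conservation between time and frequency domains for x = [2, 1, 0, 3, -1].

Time domain:
Σ|x[n]|² = |2|² + |1|² + |0|² + |3|² + |-1|² = 15.0000

Frequency domain:
(1/5)Σ|X[k]|² = (1/5)(|5|² + |-0.4271-0.1388i|² + |2.9271-4.0287i|² + |2.9271+4.0287i|² + |-0.4271+0.1388i|²) = (1/5)·75.0000 = 15.0000

Both sides agree, confirming Parseval's theorem.

Σ|x[n]|² = (1/N)Σ|X[k]|² = 15.0000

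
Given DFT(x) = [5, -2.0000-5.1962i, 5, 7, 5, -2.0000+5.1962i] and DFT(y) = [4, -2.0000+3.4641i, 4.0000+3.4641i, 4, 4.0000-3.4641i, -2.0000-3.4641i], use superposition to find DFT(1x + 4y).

By linearity: DFT(1x + 4y) = 1·DFT(x) + 4·DFT(y)
= 1·[5, -2.0000-5.1962i, 5, 7, 5, -2.0000+5.1962i] + 4·[4, -2.0000+3.4641i, 4.0000+3.4641i, 4, 4.0000-3.4641i, -2.0000-3.4641i]

Computing element-wise:
Z[0] = 1·(5) + 4·(4) = 21
Z[1] = 1·(-2.0000-5.1962i) + 4·(-2.0000+3.4641i) = -10.0000+8.6602i
Z[2] = 1·(5) + 4·(4.0000+3.4641i) = 21.0000+13.8564i
Z[3] = 1·(7) + 4·(4) = 23
Z[4] = 1·(5) + 4·(4.0000-3.4641i) = 21.0000-13.8564i
Z[5] = 1·(-2.0000+5.1962i) + 4·(-2.0000-3.4641i) = -10.0000-8.6602i

DFT(1x + 4y) = 1·X + 4·Y = [21, -10.0000+8.6602i, 21.0000+13.8564i, 23, 21.0000-13.8564i, -10.0000-8.6602i]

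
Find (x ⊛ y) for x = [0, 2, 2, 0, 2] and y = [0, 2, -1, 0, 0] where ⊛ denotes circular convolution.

(x ⊛ y)[n] = Σ(m=0 to 4) x[m] · y[(n-m) mod 5]

Computing each output sample:
(x ⊛ y)[0] = 4
(x ⊛ y)[1] = -2
(x ⊛ y)[2] = 4
(x ⊛ y)[3] = 2
(x ⊛ y)[4] = -2

x ⊛ y = [4, -2, 4, 2, -2]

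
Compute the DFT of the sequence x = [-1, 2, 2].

X[k] = Σ(n=0 to 2) x[n] · ω_3^(nk)
where ω_3 = e^(-2πi/3)

Computing each X[k]:
X[0] = 3
X[1] = -3
X[2] = -3

X = [3, -3, -3]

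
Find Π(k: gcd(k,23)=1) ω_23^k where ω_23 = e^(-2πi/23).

The primitive 23rd roots of unity are ω_23^k for k coprime to 23: k ∈ {1, 2, 3, 4, 5, 6, 7, 8, 9, 10, 11, 12, 13, 14, 15, 16, 17, 18, 19, 20, 21, 22}
Their product equals the constant term of the cyclotomic polynomial Φ_23(x) up to sign.
For n ≥ 3, the product of all primitive nth roots of unity is 1. (For n=1 it is 1; for n=2 it is -1.)

1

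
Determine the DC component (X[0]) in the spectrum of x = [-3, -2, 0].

X[0] = Σ(n=0 to 2) x[n] · ω_3^0 = Σ x[n]
= (-3) + (-2) + (0)

X[0] = -5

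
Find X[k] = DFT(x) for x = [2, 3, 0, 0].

X[k] = Σ(n=0 to 3) x[n] · ω_4^(nk)
where ω_4 = e^(-2πi/4)

Computing each X[k]:
X[0] = 5
X[1] = 2-3i
X[2] = -1
X[3] = 2+3i

X = [5, 2-3i, -1, 2+3i]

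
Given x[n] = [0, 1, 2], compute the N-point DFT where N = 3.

X[k] = Σ(n=0 to 2) x[n] · ω_3^(nk)
where ω_3 = e^(-2πi/3)

Computing each X[k]:
X[0] = 3
X[1] = -1.5000+0.8660i
X[2] = -1.5000-0.8660i

X = [3, -1.5000+0.8660i, -1.5000-0.8660i]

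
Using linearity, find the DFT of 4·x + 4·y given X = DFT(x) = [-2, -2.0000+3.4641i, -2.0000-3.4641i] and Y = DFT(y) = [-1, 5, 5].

By linearity: DFT(4x + 4y) = 4·DFT(x) + 4·DFT(y)
= 4·[-2, -2.0000+3.4641i, -2.0000-3.4641i] + 4·[-1, 5, 5]

Computing element-wise:
Z[0] = 4·(-2) + 4·(-1) = -12
Z[1] = 4·(-2.0000+3.4641i) + 4·(5) = 12.0000+13.8564i
Z[2] = 4·(-2.0000-3.4641i) + 4·(5) = 12.0000-13.8564i

DFT(4x + 4y) = 4·X + 4·Y = [-12, 12.0000+13.8564i, 12.0000-13.8564i]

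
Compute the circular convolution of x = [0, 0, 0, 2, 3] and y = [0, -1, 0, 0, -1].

(x ⊛ y)[n] = Σ(m=0 to 4) x[m] · y[(n-m) mod 5]

Computing each output sample:
(x ⊛ y)[0] = -3
(x ⊛ y)[1] = 0
(x ⊛ y)[2] = -2
(x ⊛ y)[3] = -3
(x ⊛ y)[4] = -2

x ⊛ y = [-3, 0, -2, -3, -2]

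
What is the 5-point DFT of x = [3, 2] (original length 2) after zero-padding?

Original 2-point DFT: [5, 1]
Zero-padded 5-point DFT provides frequency interpolation.

DFT_5([x, 0, ...]) = [5, 3.6180-1.9021i, 1.3820-1.1756i, 1.3820+1.1756i, 3.6180+1.9021i]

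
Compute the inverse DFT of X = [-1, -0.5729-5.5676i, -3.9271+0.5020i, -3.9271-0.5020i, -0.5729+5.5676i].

x[n] = (1/5) Σ(k=0 to 4) X[k] · e^(2πikn/5)

Computing each x[n]:
x[0] = -2
x[1] = 3
x[2] = 1
x[3] = -2
x[4] = -1

x = [-2, 3, 1, -2, -1]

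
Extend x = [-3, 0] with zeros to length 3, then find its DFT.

Original 2-point DFT: [-3, -3]
Zero-padded 3-point DFT provides frequency interpolation.

DFT_3([x, 0, ...]) = [-3, -3, -3]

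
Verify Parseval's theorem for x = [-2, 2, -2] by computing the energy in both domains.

Time domain:
Σ|x[n]|² = |-2|² + |2|² + |-2|² = 12.0000

Frequency domain:
(1/3)Σ|X[k]|² = (1/3)(|-2|² + |-2.0000-3.4641i|² + |-2.0000+3.4641i|²) = (1/3)·36.0000 = 12.0000

Both sides agree, confirming Parseval's theorem.

Σ|x[n]|² = (1/N)Σ|X[k]|² = 12.0000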